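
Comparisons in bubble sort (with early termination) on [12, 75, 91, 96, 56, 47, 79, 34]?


Algorithm: bubble sort (with early termination)
Input: [12, 75, 91, 96, 56, 47, 79, 34]
Sorted: [12, 34, 47, 56, 75, 79, 91, 96]

28


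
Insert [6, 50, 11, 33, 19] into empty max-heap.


Insert 6: [6]
Insert 50: [50, 6]
Insert 11: [50, 6, 11]
Insert 33: [50, 33, 11, 6]
Insert 19: [50, 33, 11, 6, 19]

Final heap: [50, 33, 11, 6, 19]


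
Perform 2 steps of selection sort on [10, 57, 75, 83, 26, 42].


Initial: [10, 57, 75, 83, 26, 42]
Step 1: min=10 at 0
  Swap: [10, 57, 75, 83, 26, 42]
Step 2: min=26 at 4
  Swap: [10, 26, 75, 83, 57, 42]

After 2 steps: [10, 26, 75, 83, 57, 42]


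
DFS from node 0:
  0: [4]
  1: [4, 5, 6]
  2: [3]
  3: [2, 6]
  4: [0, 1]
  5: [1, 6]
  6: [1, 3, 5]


Visit 0, push [4]
Visit 4, push [1]
Visit 1, push [6, 5]
Visit 5, push [6]
Visit 6, push [3]
Visit 3, push [2]
Visit 2, push []

DFS order: [0, 4, 1, 5, 6, 3, 2]


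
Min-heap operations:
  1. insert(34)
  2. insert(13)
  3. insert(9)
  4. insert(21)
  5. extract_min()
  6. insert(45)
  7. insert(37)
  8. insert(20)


insert(34) -> [34]
insert(13) -> [13, 34]
insert(9) -> [9, 34, 13]
insert(21) -> [9, 21, 13, 34]
extract_min()->9, [13, 21, 34]
insert(45) -> [13, 21, 34, 45]
insert(37) -> [13, 21, 34, 45, 37]
insert(20) -> [13, 21, 20, 45, 37, 34]

Final heap: [13, 21, 20, 45, 37, 34]


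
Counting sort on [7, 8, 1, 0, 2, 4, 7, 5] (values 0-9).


Input: [7, 8, 1, 0, 2, 4, 7, 5]
Counts: [1, 1, 1, 0, 1, 1, 0, 2, 1, 0]

Sorted: [0, 1, 2, 4, 5, 7, 7, 8]


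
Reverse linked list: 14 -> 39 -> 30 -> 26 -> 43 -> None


Step 1: curr=14, set curr.next=prev(None) | reversed so far: 14
Step 2: curr=39, set curr.next=prev(14) | reversed so far: 39 -> 14
Step 3: curr=30, set curr.next=prev(39) | reversed so far: 30 -> 39 -> 14
Step 4: curr=26, set curr.next=prev(30) | reversed so far: 26 -> 30 -> 39 -> 14
Step 5: curr=43, set curr.next=prev(26) | reversed so far: 43 -> 26 -> 30 -> 39 -> 14

43 -> 26 -> 30 -> 39 -> 14 -> None


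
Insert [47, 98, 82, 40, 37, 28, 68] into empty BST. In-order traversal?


Insert 47: root
Insert 98: R from 47
Insert 82: R from 47 -> L from 98
Insert 40: L from 47
Insert 37: L from 47 -> L from 40
Insert 28: L from 47 -> L from 40 -> L from 37
Insert 68: R from 47 -> L from 98 -> L from 82

In-order: [28, 37, 40, 47, 68, 82, 98]


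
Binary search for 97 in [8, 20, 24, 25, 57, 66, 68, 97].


Step 1: lo=0, hi=7, mid=3, val=25
Step 2: lo=4, hi=7, mid=5, val=66
Step 3: lo=6, hi=7, mid=6, val=68
Step 4: lo=7, hi=7, mid=7, val=97

Found at index 7


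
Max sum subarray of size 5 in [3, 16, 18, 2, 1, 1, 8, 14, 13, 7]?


[0:5]: 40
[1:6]: 38
[2:7]: 30
[3:8]: 26
[4:9]: 37
[5:10]: 43

Max: 43 at [5:10]


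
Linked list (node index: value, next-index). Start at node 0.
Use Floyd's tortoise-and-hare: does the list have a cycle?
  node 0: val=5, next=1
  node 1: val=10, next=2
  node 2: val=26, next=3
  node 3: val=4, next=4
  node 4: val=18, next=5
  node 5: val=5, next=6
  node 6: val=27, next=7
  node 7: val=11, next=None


Floyd's tortoise (slow, +1) and hare (fast, +2):
  init: slow=0, fast=0
  step 1: slow=1, fast=2
  step 2: slow=2, fast=4
  step 3: slow=3, fast=6
  step 4: fast 6->7->None, no cycle

Cycle: no


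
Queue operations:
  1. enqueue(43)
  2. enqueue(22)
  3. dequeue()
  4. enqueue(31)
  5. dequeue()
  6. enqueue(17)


enqueue(43) -> [43]
enqueue(22) -> [43, 22]
dequeue()->43, [22]
enqueue(31) -> [22, 31]
dequeue()->22, [31]
enqueue(17) -> [31, 17]

Final queue: [31, 17]


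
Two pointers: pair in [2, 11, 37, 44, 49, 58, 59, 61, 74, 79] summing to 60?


lo=0(2)+hi=9(79)=81
lo=0(2)+hi=8(74)=76
lo=0(2)+hi=7(61)=63
lo=0(2)+hi=6(59)=61
lo=0(2)+hi=5(58)=60

Yes: 2+58=60


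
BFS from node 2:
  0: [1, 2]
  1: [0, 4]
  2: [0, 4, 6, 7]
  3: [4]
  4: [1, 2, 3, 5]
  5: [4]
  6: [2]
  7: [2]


Visit 2, enqueue [0, 4, 6, 7]
Visit 0, enqueue [1]
Visit 4, enqueue [3, 5]
Visit 6, enqueue []
Visit 7, enqueue []
Visit 1, enqueue []
Visit 3, enqueue []
Visit 5, enqueue []

BFS order: [2, 0, 4, 6, 7, 1, 3, 5]


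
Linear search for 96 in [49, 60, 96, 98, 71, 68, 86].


i=0: 49!=96
i=1: 60!=96
i=2: 96==96 found!

Found at 2, 3 comps


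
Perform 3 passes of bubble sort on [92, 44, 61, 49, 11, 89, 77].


Initial: [92, 44, 61, 49, 11, 89, 77]
Pass 1: [44, 61, 49, 11, 89, 77, 92] (6 swaps)
Pass 2: [44, 49, 11, 61, 77, 89, 92] (3 swaps)
Pass 3: [44, 11, 49, 61, 77, 89, 92] (1 swaps)

After 3 passes: [44, 11, 49, 61, 77, 89, 92]


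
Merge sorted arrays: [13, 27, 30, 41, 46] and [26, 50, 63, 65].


Take 13 from A
Take 26 from B
Take 27 from A
Take 30 from A
Take 41 from A
Take 46 from A

Merged: [13, 26, 27, 30, 41, 46, 50, 63, 65]


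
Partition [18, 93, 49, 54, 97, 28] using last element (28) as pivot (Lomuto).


Pivot: 28
  18 <= 28: advance i (no swap)
Place pivot at 1: [18, 28, 49, 54, 97, 93]

Partitioned: [18, 28, 49, 54, 97, 93]


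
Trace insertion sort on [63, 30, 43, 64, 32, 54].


Initial: [63, 30, 43, 64, 32, 54]
Insert 30: [30, 63, 43, 64, 32, 54]
Insert 43: [30, 43, 63, 64, 32, 54]
Insert 64: [30, 43, 63, 64, 32, 54]
Insert 32: [30, 32, 43, 63, 64, 54]
Insert 54: [30, 32, 43, 54, 63, 64]

Sorted: [30, 32, 43, 54, 63, 64]


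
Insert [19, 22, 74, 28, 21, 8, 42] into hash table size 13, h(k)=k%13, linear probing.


Insert 19: h=6 -> slot 6
Insert 22: h=9 -> slot 9
Insert 74: h=9, 1 probes -> slot 10
Insert 28: h=2 -> slot 2
Insert 21: h=8 -> slot 8
Insert 8: h=8, 3 probes -> slot 11
Insert 42: h=3 -> slot 3

Table: [None, None, 28, 42, None, None, 19, None, 21, 22, 74, 8, None]


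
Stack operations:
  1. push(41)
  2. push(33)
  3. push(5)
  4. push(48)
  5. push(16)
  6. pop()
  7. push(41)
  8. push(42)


push(41) -> [41]
push(33) -> [41, 33]
push(5) -> [41, 33, 5]
push(48) -> [41, 33, 5, 48]
push(16) -> [41, 33, 5, 48, 16]
pop()->16, [41, 33, 5, 48]
push(41) -> [41, 33, 5, 48, 41]
push(42) -> [41, 33, 5, 48, 41, 42]

Final stack: [41, 33, 5, 48, 41, 42]


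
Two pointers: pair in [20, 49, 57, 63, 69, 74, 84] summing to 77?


lo=0(20)+hi=6(84)=104
lo=0(20)+hi=5(74)=94
lo=0(20)+hi=4(69)=89
lo=0(20)+hi=3(63)=83
lo=0(20)+hi=2(57)=77

Yes: 20+57=77


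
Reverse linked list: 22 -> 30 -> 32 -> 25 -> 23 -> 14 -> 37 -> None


Step 1: curr=22, set curr.next=prev(None) | reversed so far: 22
Step 2: curr=30, set curr.next=prev(22) | reversed so far: 30 -> 22
Step 3: curr=32, set curr.next=prev(30) | reversed so far: 32 -> 30 -> 22
Step 4: curr=25, set curr.next=prev(32) | reversed so far: 25 -> 32 -> 30 -> 22
Step 5: curr=23, set curr.next=prev(25) | reversed so far: 23 -> 25 -> 32 -> 30 -> 22
Step 6: curr=14, set curr.next=prev(23) | reversed so far: 14 -> 23 -> 25 -> 32 -> 30 -> 22
Step 7: curr=37, set curr.next=prev(14) | reversed so far: 37 -> 14 -> 23 -> 25 -> 32 -> 30 -> 22

37 -> 14 -> 23 -> 25 -> 32 -> 30 -> 22 -> None


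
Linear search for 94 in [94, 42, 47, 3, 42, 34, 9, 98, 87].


i=0: 94==94 found!

Found at 0, 1 comps


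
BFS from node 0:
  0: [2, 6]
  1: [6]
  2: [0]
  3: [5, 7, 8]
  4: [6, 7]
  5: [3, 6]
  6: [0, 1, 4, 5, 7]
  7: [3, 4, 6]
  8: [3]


Visit 0, enqueue [2, 6]
Visit 2, enqueue []
Visit 6, enqueue [1, 4, 5, 7]
Visit 1, enqueue []
Visit 4, enqueue []
Visit 5, enqueue [3]
Visit 7, enqueue []
Visit 3, enqueue [8]
Visit 8, enqueue []

BFS order: [0, 2, 6, 1, 4, 5, 7, 3, 8]


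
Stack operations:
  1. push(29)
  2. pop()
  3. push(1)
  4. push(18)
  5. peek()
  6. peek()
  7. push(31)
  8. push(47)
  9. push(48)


push(29) -> [29]
pop()->29, []
push(1) -> [1]
push(18) -> [1, 18]
peek()->18
peek()->18
push(31) -> [1, 18, 31]
push(47) -> [1, 18, 31, 47]
push(48) -> [1, 18, 31, 47, 48]

Final stack: [1, 18, 31, 47, 48]


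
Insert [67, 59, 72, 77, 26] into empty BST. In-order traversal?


Insert 67: root
Insert 59: L from 67
Insert 72: R from 67
Insert 77: R from 67 -> R from 72
Insert 26: L from 67 -> L from 59

In-order: [26, 59, 67, 72, 77]


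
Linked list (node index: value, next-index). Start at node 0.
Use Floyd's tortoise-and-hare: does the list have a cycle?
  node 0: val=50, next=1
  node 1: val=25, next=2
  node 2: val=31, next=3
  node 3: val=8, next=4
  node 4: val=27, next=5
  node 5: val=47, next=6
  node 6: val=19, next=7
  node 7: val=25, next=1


Floyd's tortoise (slow, +1) and hare (fast, +2):
  init: slow=0, fast=0
  step 1: slow=1, fast=2
  step 2: slow=2, fast=4
  step 3: slow=3, fast=6
  step 4: slow=4, fast=1
  step 5: slow=5, fast=3
  step 6: slow=6, fast=5
  step 7: slow=7, fast=7
  slow == fast at node 7: cycle detected

Cycle: yes


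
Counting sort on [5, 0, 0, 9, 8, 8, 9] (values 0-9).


Input: [5, 0, 0, 9, 8, 8, 9]
Counts: [2, 0, 0, 0, 0, 1, 0, 0, 2, 2]

Sorted: [0, 0, 5, 8, 8, 9, 9]


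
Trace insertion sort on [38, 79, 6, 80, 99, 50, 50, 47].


Initial: [38, 79, 6, 80, 99, 50, 50, 47]
Insert 79: [38, 79, 6, 80, 99, 50, 50, 47]
Insert 6: [6, 38, 79, 80, 99, 50, 50, 47]
Insert 80: [6, 38, 79, 80, 99, 50, 50, 47]
Insert 99: [6, 38, 79, 80, 99, 50, 50, 47]
Insert 50: [6, 38, 50, 79, 80, 99, 50, 47]
Insert 50: [6, 38, 50, 50, 79, 80, 99, 47]
Insert 47: [6, 38, 47, 50, 50, 79, 80, 99]

Sorted: [6, 38, 47, 50, 50, 79, 80, 99]


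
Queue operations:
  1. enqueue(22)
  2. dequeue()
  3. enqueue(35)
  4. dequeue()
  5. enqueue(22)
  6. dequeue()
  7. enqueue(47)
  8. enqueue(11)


enqueue(22) -> [22]
dequeue()->22, []
enqueue(35) -> [35]
dequeue()->35, []
enqueue(22) -> [22]
dequeue()->22, []
enqueue(47) -> [47]
enqueue(11) -> [47, 11]

Final queue: [47, 11]


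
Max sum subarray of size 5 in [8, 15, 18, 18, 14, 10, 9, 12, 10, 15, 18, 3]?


[0:5]: 73
[1:6]: 75
[2:7]: 69
[3:8]: 63
[4:9]: 55
[5:10]: 56
[6:11]: 64
[7:12]: 58

Max: 75 at [1:6]


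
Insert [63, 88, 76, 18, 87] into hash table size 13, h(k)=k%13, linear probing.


Insert 63: h=11 -> slot 11
Insert 88: h=10 -> slot 10
Insert 76: h=11, 1 probes -> slot 12
Insert 18: h=5 -> slot 5
Insert 87: h=9 -> slot 9

Table: [None, None, None, None, None, 18, None, None, None, 87, 88, 63, 76]


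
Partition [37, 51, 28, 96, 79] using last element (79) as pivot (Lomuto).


Pivot: 79
  37 <= 79: advance i (no swap)
  51 <= 79: advance i (no swap)
  28 <= 79: advance i (no swap)
Place pivot at 3: [37, 51, 28, 79, 96]

Partitioned: [37, 51, 28, 79, 96]


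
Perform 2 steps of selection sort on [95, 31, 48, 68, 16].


Initial: [95, 31, 48, 68, 16]
Step 1: min=16 at 4
  Swap: [16, 31, 48, 68, 95]
Step 2: min=31 at 1
  Swap: [16, 31, 48, 68, 95]

After 2 steps: [16, 31, 48, 68, 95]


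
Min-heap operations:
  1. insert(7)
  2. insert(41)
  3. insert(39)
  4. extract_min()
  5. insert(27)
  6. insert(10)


insert(7) -> [7]
insert(41) -> [7, 41]
insert(39) -> [7, 41, 39]
extract_min()->7, [39, 41]
insert(27) -> [27, 41, 39]
insert(10) -> [10, 27, 39, 41]

Final heap: [10, 27, 39, 41]


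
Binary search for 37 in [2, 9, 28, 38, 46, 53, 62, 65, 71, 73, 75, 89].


Step 1: lo=0, hi=11, mid=5, val=53
Step 2: lo=0, hi=4, mid=2, val=28
Step 3: lo=3, hi=4, mid=3, val=38

Not found


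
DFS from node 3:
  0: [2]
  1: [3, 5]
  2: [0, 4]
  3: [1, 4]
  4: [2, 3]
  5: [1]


Visit 3, push [4, 1]
Visit 1, push [5]
Visit 5, push []
Visit 4, push [2]
Visit 2, push [0]
Visit 0, push []

DFS order: [3, 1, 5, 4, 2, 0]


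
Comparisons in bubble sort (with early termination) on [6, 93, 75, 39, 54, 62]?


Algorithm: bubble sort (with early termination)
Input: [6, 93, 75, 39, 54, 62]
Sorted: [6, 39, 54, 62, 75, 93]

12


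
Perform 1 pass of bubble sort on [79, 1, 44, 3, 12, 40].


Initial: [79, 1, 44, 3, 12, 40]
Pass 1: [1, 44, 3, 12, 40, 79] (5 swaps)

After 1 pass: [1, 44, 3, 12, 40, 79]


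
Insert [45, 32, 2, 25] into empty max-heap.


Insert 45: [45]
Insert 32: [45, 32]
Insert 2: [45, 32, 2]
Insert 25: [45, 32, 2, 25]

Final heap: [45, 32, 2, 25]


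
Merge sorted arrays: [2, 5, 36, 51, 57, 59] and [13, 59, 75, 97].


Take 2 from A
Take 5 from A
Take 13 from B
Take 36 from A
Take 51 from A
Take 57 from A
Take 59 from A

Merged: [2, 5, 13, 36, 51, 57, 59, 59, 75, 97]


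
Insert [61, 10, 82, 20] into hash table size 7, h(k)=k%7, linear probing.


Insert 61: h=5 -> slot 5
Insert 10: h=3 -> slot 3
Insert 82: h=5, 1 probes -> slot 6
Insert 20: h=6, 1 probes -> slot 0

Table: [20, None, None, 10, None, 61, 82]


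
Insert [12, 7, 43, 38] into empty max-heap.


Insert 12: [12]
Insert 7: [12, 7]
Insert 43: [43, 7, 12]
Insert 38: [43, 38, 12, 7]

Final heap: [43, 38, 12, 7]


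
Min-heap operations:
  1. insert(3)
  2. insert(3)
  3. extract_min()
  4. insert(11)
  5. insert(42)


insert(3) -> [3]
insert(3) -> [3, 3]
extract_min()->3, [3]
insert(11) -> [3, 11]
insert(42) -> [3, 11, 42]

Final heap: [3, 11, 42]


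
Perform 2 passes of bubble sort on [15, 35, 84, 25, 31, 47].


Initial: [15, 35, 84, 25, 31, 47]
Pass 1: [15, 35, 25, 31, 47, 84] (3 swaps)
Pass 2: [15, 25, 31, 35, 47, 84] (2 swaps)

After 2 passes: [15, 25, 31, 35, 47, 84]


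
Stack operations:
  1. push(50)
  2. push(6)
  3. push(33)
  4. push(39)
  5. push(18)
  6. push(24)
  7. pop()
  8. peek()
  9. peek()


push(50) -> [50]
push(6) -> [50, 6]
push(33) -> [50, 6, 33]
push(39) -> [50, 6, 33, 39]
push(18) -> [50, 6, 33, 39, 18]
push(24) -> [50, 6, 33, 39, 18, 24]
pop()->24, [50, 6, 33, 39, 18]
peek()->18
peek()->18

Final stack: [50, 6, 33, 39, 18]


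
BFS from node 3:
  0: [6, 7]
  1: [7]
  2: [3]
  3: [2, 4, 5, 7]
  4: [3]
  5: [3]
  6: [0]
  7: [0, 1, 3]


Visit 3, enqueue [2, 4, 5, 7]
Visit 2, enqueue []
Visit 4, enqueue []
Visit 5, enqueue []
Visit 7, enqueue [0, 1]
Visit 0, enqueue [6]
Visit 1, enqueue []
Visit 6, enqueue []

BFS order: [3, 2, 4, 5, 7, 0, 1, 6]


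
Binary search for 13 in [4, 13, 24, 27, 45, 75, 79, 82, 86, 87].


Step 1: lo=0, hi=9, mid=4, val=45
Step 2: lo=0, hi=3, mid=1, val=13

Found at index 1


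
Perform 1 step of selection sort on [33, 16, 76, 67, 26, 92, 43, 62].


Initial: [33, 16, 76, 67, 26, 92, 43, 62]
Step 1: min=16 at 1
  Swap: [16, 33, 76, 67, 26, 92, 43, 62]

After 1 step: [16, 33, 76, 67, 26, 92, 43, 62]


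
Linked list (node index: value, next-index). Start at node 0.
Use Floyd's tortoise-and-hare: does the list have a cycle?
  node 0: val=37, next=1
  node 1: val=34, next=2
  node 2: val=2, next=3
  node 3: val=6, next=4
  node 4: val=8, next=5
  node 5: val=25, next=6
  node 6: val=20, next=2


Floyd's tortoise (slow, +1) and hare (fast, +2):
  init: slow=0, fast=0
  step 1: slow=1, fast=2
  step 2: slow=2, fast=4
  step 3: slow=3, fast=6
  step 4: slow=4, fast=3
  step 5: slow=5, fast=5
  slow == fast at node 5: cycle detected

Cycle: yes


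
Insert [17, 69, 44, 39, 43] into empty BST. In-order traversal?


Insert 17: root
Insert 69: R from 17
Insert 44: R from 17 -> L from 69
Insert 39: R from 17 -> L from 69 -> L from 44
Insert 43: R from 17 -> L from 69 -> L from 44 -> R from 39

In-order: [17, 39, 43, 44, 69]


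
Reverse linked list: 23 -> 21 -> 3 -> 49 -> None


Step 1: curr=23, set curr.next=prev(None) | reversed so far: 23
Step 2: curr=21, set curr.next=prev(23) | reversed so far: 21 -> 23
Step 3: curr=3, set curr.next=prev(21) | reversed so far: 3 -> 21 -> 23
Step 4: curr=49, set curr.next=prev(3) | reversed so far: 49 -> 3 -> 21 -> 23

49 -> 3 -> 21 -> 23 -> None


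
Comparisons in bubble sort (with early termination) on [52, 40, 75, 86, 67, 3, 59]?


Algorithm: bubble sort (with early termination)
Input: [52, 40, 75, 86, 67, 3, 59]
Sorted: [3, 40, 52, 59, 67, 75, 86]

21


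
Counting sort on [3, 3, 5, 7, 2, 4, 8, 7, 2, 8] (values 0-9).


Input: [3, 3, 5, 7, 2, 4, 8, 7, 2, 8]
Counts: [0, 0, 2, 2, 1, 1, 0, 2, 2, 0]

Sorted: [2, 2, 3, 3, 4, 5, 7, 7, 8, 8]


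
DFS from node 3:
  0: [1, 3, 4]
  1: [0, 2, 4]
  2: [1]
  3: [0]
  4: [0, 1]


Visit 3, push [0]
Visit 0, push [4, 1]
Visit 1, push [4, 2]
Visit 2, push []
Visit 4, push []

DFS order: [3, 0, 1, 2, 4]


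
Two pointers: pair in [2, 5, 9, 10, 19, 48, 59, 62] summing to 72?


lo=0(2)+hi=7(62)=64
lo=1(5)+hi=7(62)=67
lo=2(9)+hi=7(62)=71
lo=3(10)+hi=7(62)=72

Yes: 10+62=72


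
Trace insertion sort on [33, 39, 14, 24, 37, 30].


Initial: [33, 39, 14, 24, 37, 30]
Insert 39: [33, 39, 14, 24, 37, 30]
Insert 14: [14, 33, 39, 24, 37, 30]
Insert 24: [14, 24, 33, 39, 37, 30]
Insert 37: [14, 24, 33, 37, 39, 30]
Insert 30: [14, 24, 30, 33, 37, 39]

Sorted: [14, 24, 30, 33, 37, 39]


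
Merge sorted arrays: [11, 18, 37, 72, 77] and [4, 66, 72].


Take 4 from B
Take 11 from A
Take 18 from A
Take 37 from A
Take 66 from B
Take 72 from A
Take 72 from B

Merged: [4, 11, 18, 37, 66, 72, 72, 77]


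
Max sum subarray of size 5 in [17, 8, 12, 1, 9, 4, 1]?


[0:5]: 47
[1:6]: 34
[2:7]: 27

Max: 47 at [0:5]


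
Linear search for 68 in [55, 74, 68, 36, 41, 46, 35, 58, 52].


i=0: 55!=68
i=1: 74!=68
i=2: 68==68 found!

Found at 2, 3 comps


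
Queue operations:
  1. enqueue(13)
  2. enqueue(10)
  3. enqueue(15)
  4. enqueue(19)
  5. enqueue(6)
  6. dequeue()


enqueue(13) -> [13]
enqueue(10) -> [13, 10]
enqueue(15) -> [13, 10, 15]
enqueue(19) -> [13, 10, 15, 19]
enqueue(6) -> [13, 10, 15, 19, 6]
dequeue()->13, [10, 15, 19, 6]

Final queue: [10, 15, 19, 6]


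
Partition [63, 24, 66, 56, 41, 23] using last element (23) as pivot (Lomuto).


Pivot: 23
Place pivot at 0: [23, 24, 66, 56, 41, 63]

Partitioned: [23, 24, 66, 56, 41, 63]


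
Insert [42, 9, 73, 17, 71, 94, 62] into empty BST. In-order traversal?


Insert 42: root
Insert 9: L from 42
Insert 73: R from 42
Insert 17: L from 42 -> R from 9
Insert 71: R from 42 -> L from 73
Insert 94: R from 42 -> R from 73
Insert 62: R from 42 -> L from 73 -> L from 71

In-order: [9, 17, 42, 62, 71, 73, 94]


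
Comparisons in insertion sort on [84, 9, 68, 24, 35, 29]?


Algorithm: insertion sort
Input: [84, 9, 68, 24, 35, 29]
Sorted: [9, 24, 29, 35, 68, 84]

13


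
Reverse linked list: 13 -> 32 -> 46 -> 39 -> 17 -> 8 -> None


Step 1: curr=13, set curr.next=prev(None) | reversed so far: 13
Step 2: curr=32, set curr.next=prev(13) | reversed so far: 32 -> 13
Step 3: curr=46, set curr.next=prev(32) | reversed so far: 46 -> 32 -> 13
Step 4: curr=39, set curr.next=prev(46) | reversed so far: 39 -> 46 -> 32 -> 13
Step 5: curr=17, set curr.next=prev(39) | reversed so far: 17 -> 39 -> 46 -> 32 -> 13
Step 6: curr=8, set curr.next=prev(17) | reversed so far: 8 -> 17 -> 39 -> 46 -> 32 -> 13

8 -> 17 -> 39 -> 46 -> 32 -> 13 -> None


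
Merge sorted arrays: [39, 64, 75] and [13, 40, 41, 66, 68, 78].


Take 13 from B
Take 39 from A
Take 40 from B
Take 41 from B
Take 64 from A
Take 66 from B
Take 68 from B
Take 75 from A

Merged: [13, 39, 40, 41, 64, 66, 68, 75, 78]


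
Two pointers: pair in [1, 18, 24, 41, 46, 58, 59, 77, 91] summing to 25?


lo=0(1)+hi=8(91)=92
lo=0(1)+hi=7(77)=78
lo=0(1)+hi=6(59)=60
lo=0(1)+hi=5(58)=59
lo=0(1)+hi=4(46)=47
lo=0(1)+hi=3(41)=42
lo=0(1)+hi=2(24)=25

Yes: 1+24=25


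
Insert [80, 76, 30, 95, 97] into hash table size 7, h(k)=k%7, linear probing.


Insert 80: h=3 -> slot 3
Insert 76: h=6 -> slot 6
Insert 30: h=2 -> slot 2
Insert 95: h=4 -> slot 4
Insert 97: h=6, 1 probes -> slot 0

Table: [97, None, 30, 80, 95, None, 76]


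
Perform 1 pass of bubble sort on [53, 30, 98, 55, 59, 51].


Initial: [53, 30, 98, 55, 59, 51]
Pass 1: [30, 53, 55, 59, 51, 98] (4 swaps)

After 1 pass: [30, 53, 55, 59, 51, 98]


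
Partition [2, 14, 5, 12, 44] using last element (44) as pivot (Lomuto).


Pivot: 44
  2 <= 44: advance i (no swap)
  14 <= 44: advance i (no swap)
  5 <= 44: advance i (no swap)
  12 <= 44: advance i (no swap)
Place pivot at 4: [2, 14, 5, 12, 44]

Partitioned: [2, 14, 5, 12, 44]


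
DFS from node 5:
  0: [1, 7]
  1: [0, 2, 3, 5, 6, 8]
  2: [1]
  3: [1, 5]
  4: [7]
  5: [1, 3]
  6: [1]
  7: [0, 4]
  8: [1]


Visit 5, push [3, 1]
Visit 1, push [8, 6, 3, 2, 0]
Visit 0, push [7]
Visit 7, push [4]
Visit 4, push []
Visit 2, push []
Visit 3, push []
Visit 6, push []
Visit 8, push []

DFS order: [5, 1, 0, 7, 4, 2, 3, 6, 8]


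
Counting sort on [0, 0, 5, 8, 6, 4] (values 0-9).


Input: [0, 0, 5, 8, 6, 4]
Counts: [2, 0, 0, 0, 1, 1, 1, 0, 1, 0]

Sorted: [0, 0, 4, 5, 6, 8]


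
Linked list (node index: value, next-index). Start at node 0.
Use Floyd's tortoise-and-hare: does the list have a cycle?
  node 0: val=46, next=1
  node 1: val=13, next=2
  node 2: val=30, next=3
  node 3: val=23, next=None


Floyd's tortoise (slow, +1) and hare (fast, +2):
  init: slow=0, fast=0
  step 1: slow=1, fast=2
  step 2: fast 2->3->None, no cycle

Cycle: no


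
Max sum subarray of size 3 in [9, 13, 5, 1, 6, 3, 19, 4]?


[0:3]: 27
[1:4]: 19
[2:5]: 12
[3:6]: 10
[4:7]: 28
[5:8]: 26

Max: 28 at [4:7]


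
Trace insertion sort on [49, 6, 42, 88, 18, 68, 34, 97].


Initial: [49, 6, 42, 88, 18, 68, 34, 97]
Insert 6: [6, 49, 42, 88, 18, 68, 34, 97]
Insert 42: [6, 42, 49, 88, 18, 68, 34, 97]
Insert 88: [6, 42, 49, 88, 18, 68, 34, 97]
Insert 18: [6, 18, 42, 49, 88, 68, 34, 97]
Insert 68: [6, 18, 42, 49, 68, 88, 34, 97]
Insert 34: [6, 18, 34, 42, 49, 68, 88, 97]
Insert 97: [6, 18, 34, 42, 49, 68, 88, 97]

Sorted: [6, 18, 34, 42, 49, 68, 88, 97]


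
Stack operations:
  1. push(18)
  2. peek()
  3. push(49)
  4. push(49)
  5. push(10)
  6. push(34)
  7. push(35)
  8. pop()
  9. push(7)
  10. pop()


push(18) -> [18]
peek()->18
push(49) -> [18, 49]
push(49) -> [18, 49, 49]
push(10) -> [18, 49, 49, 10]
push(34) -> [18, 49, 49, 10, 34]
push(35) -> [18, 49, 49, 10, 34, 35]
pop()->35, [18, 49, 49, 10, 34]
push(7) -> [18, 49, 49, 10, 34, 7]
pop()->7, [18, 49, 49, 10, 34]

Final stack: [18, 49, 49, 10, 34]


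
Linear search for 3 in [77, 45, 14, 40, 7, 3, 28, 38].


i=0: 77!=3
i=1: 45!=3
i=2: 14!=3
i=3: 40!=3
i=4: 7!=3
i=5: 3==3 found!

Found at 5, 6 comps


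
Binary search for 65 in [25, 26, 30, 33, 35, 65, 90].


Step 1: lo=0, hi=6, mid=3, val=33
Step 2: lo=4, hi=6, mid=5, val=65

Found at index 5


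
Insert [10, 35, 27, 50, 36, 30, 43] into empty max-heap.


Insert 10: [10]
Insert 35: [35, 10]
Insert 27: [35, 10, 27]
Insert 50: [50, 35, 27, 10]
Insert 36: [50, 36, 27, 10, 35]
Insert 30: [50, 36, 30, 10, 35, 27]
Insert 43: [50, 36, 43, 10, 35, 27, 30]

Final heap: [50, 36, 43, 10, 35, 27, 30]


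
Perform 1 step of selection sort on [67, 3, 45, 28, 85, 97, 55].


Initial: [67, 3, 45, 28, 85, 97, 55]
Step 1: min=3 at 1
  Swap: [3, 67, 45, 28, 85, 97, 55]

After 1 step: [3, 67, 45, 28, 85, 97, 55]


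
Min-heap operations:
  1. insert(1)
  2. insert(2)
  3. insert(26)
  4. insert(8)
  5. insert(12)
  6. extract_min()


insert(1) -> [1]
insert(2) -> [1, 2]
insert(26) -> [1, 2, 26]
insert(8) -> [1, 2, 26, 8]
insert(12) -> [1, 2, 26, 8, 12]
extract_min()->1, [2, 8, 26, 12]

Final heap: [2, 8, 26, 12]


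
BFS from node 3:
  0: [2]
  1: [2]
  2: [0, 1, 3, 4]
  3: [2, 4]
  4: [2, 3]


Visit 3, enqueue [2, 4]
Visit 2, enqueue [0, 1]
Visit 4, enqueue []
Visit 0, enqueue []
Visit 1, enqueue []

BFS order: [3, 2, 4, 0, 1]


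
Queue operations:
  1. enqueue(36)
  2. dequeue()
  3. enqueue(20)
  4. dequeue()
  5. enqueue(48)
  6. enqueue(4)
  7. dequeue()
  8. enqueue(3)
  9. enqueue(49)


enqueue(36) -> [36]
dequeue()->36, []
enqueue(20) -> [20]
dequeue()->20, []
enqueue(48) -> [48]
enqueue(4) -> [48, 4]
dequeue()->48, [4]
enqueue(3) -> [4, 3]
enqueue(49) -> [4, 3, 49]

Final queue: [4, 3, 49]


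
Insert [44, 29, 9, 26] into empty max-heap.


Insert 44: [44]
Insert 29: [44, 29]
Insert 9: [44, 29, 9]
Insert 26: [44, 29, 9, 26]

Final heap: [44, 29, 9, 26]


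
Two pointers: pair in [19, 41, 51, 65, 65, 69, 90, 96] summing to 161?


lo=0(19)+hi=7(96)=115
lo=1(41)+hi=7(96)=137
lo=2(51)+hi=7(96)=147
lo=3(65)+hi=7(96)=161

Yes: 65+96=161


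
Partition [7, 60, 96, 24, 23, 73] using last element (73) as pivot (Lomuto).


Pivot: 73
  7 <= 73: advance i (no swap)
  60 <= 73: advance i (no swap)
  24 <= 73: swap -> [7, 60, 24, 96, 23, 73]
  23 <= 73: swap -> [7, 60, 24, 23, 96, 73]
Place pivot at 4: [7, 60, 24, 23, 73, 96]

Partitioned: [7, 60, 24, 23, 73, 96]


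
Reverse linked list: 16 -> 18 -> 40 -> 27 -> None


Step 1: curr=16, set curr.next=prev(None) | reversed so far: 16
Step 2: curr=18, set curr.next=prev(16) | reversed so far: 18 -> 16
Step 3: curr=40, set curr.next=prev(18) | reversed so far: 40 -> 18 -> 16
Step 4: curr=27, set curr.next=prev(40) | reversed so far: 27 -> 40 -> 18 -> 16

27 -> 40 -> 18 -> 16 -> None


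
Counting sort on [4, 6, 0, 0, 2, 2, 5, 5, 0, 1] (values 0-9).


Input: [4, 6, 0, 0, 2, 2, 5, 5, 0, 1]
Counts: [3, 1, 2, 0, 1, 2, 1, 0, 0, 0]

Sorted: [0, 0, 0, 1, 2, 2, 4, 5, 5, 6]


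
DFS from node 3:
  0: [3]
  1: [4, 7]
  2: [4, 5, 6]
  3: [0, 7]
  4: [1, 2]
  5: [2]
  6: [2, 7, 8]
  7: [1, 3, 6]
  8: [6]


Visit 3, push [7, 0]
Visit 0, push []
Visit 7, push [6, 1]
Visit 1, push [4]
Visit 4, push [2]
Visit 2, push [6, 5]
Visit 5, push []
Visit 6, push [8]
Visit 8, push []

DFS order: [3, 0, 7, 1, 4, 2, 5, 6, 8]


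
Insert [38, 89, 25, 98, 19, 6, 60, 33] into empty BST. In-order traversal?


Insert 38: root
Insert 89: R from 38
Insert 25: L from 38
Insert 98: R from 38 -> R from 89
Insert 19: L from 38 -> L from 25
Insert 6: L from 38 -> L from 25 -> L from 19
Insert 60: R from 38 -> L from 89
Insert 33: L from 38 -> R from 25

In-order: [6, 19, 25, 33, 38, 60, 89, 98]


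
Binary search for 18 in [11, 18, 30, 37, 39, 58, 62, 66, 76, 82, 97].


Step 1: lo=0, hi=10, mid=5, val=58
Step 2: lo=0, hi=4, mid=2, val=30
Step 3: lo=0, hi=1, mid=0, val=11
Step 4: lo=1, hi=1, mid=1, val=18

Found at index 1


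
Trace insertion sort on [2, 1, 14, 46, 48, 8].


Initial: [2, 1, 14, 46, 48, 8]
Insert 1: [1, 2, 14, 46, 48, 8]
Insert 14: [1, 2, 14, 46, 48, 8]
Insert 46: [1, 2, 14, 46, 48, 8]
Insert 48: [1, 2, 14, 46, 48, 8]
Insert 8: [1, 2, 8, 14, 46, 48]

Sorted: [1, 2, 8, 14, 46, 48]


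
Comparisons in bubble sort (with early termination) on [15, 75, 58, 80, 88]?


Algorithm: bubble sort (with early termination)
Input: [15, 75, 58, 80, 88]
Sorted: [15, 58, 75, 80, 88]

7


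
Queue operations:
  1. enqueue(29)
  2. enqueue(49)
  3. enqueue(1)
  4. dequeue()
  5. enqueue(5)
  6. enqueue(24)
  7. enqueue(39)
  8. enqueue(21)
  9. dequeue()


enqueue(29) -> [29]
enqueue(49) -> [29, 49]
enqueue(1) -> [29, 49, 1]
dequeue()->29, [49, 1]
enqueue(5) -> [49, 1, 5]
enqueue(24) -> [49, 1, 5, 24]
enqueue(39) -> [49, 1, 5, 24, 39]
enqueue(21) -> [49, 1, 5, 24, 39, 21]
dequeue()->49, [1, 5, 24, 39, 21]

Final queue: [1, 5, 24, 39, 21]


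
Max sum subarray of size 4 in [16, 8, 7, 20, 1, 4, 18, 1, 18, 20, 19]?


[0:4]: 51
[1:5]: 36
[2:6]: 32
[3:7]: 43
[4:8]: 24
[5:9]: 41
[6:10]: 57
[7:11]: 58

Max: 58 at [7:11]


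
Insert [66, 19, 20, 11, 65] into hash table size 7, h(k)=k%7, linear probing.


Insert 66: h=3 -> slot 3
Insert 19: h=5 -> slot 5
Insert 20: h=6 -> slot 6
Insert 11: h=4 -> slot 4
Insert 65: h=2 -> slot 2

Table: [None, None, 65, 66, 11, 19, 20]


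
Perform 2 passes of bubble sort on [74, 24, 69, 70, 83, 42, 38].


Initial: [74, 24, 69, 70, 83, 42, 38]
Pass 1: [24, 69, 70, 74, 42, 38, 83] (5 swaps)
Pass 2: [24, 69, 70, 42, 38, 74, 83] (2 swaps)

After 2 passes: [24, 69, 70, 42, 38, 74, 83]


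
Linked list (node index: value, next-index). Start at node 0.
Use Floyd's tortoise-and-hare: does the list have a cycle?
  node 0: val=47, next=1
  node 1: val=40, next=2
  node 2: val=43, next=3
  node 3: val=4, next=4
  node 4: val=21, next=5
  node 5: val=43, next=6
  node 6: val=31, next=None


Floyd's tortoise (slow, +1) and hare (fast, +2):
  init: slow=0, fast=0
  step 1: slow=1, fast=2
  step 2: slow=2, fast=4
  step 3: slow=3, fast=6
  step 4: fast -> None, no cycle

Cycle: no


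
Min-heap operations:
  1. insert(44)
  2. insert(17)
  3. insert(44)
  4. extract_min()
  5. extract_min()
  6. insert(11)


insert(44) -> [44]
insert(17) -> [17, 44]
insert(44) -> [17, 44, 44]
extract_min()->17, [44, 44]
extract_min()->44, [44]
insert(11) -> [11, 44]

Final heap: [11, 44]


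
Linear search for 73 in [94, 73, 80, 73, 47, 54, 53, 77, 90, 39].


i=0: 94!=73
i=1: 73==73 found!

Found at 1, 2 comps


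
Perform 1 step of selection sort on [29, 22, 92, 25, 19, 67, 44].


Initial: [29, 22, 92, 25, 19, 67, 44]
Step 1: min=19 at 4
  Swap: [19, 22, 92, 25, 29, 67, 44]

After 1 step: [19, 22, 92, 25, 29, 67, 44]


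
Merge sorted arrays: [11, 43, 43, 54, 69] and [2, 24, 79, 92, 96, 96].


Take 2 from B
Take 11 from A
Take 24 from B
Take 43 from A
Take 43 from A
Take 54 from A
Take 69 from A

Merged: [2, 11, 24, 43, 43, 54, 69, 79, 92, 96, 96]


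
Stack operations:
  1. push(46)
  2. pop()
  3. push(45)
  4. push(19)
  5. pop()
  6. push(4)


push(46) -> [46]
pop()->46, []
push(45) -> [45]
push(19) -> [45, 19]
pop()->19, [45]
push(4) -> [45, 4]

Final stack: [45, 4]


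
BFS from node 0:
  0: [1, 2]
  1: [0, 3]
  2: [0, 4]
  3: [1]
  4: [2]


Visit 0, enqueue [1, 2]
Visit 1, enqueue [3]
Visit 2, enqueue [4]
Visit 3, enqueue []
Visit 4, enqueue []

BFS order: [0, 1, 2, 3, 4]


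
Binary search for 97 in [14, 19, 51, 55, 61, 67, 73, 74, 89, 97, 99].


Step 1: lo=0, hi=10, mid=5, val=67
Step 2: lo=6, hi=10, mid=8, val=89
Step 3: lo=9, hi=10, mid=9, val=97

Found at index 9


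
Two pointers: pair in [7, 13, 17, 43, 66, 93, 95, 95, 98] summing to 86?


lo=0(7)+hi=8(98)=105
lo=0(7)+hi=7(95)=102
lo=0(7)+hi=6(95)=102
lo=0(7)+hi=5(93)=100
lo=0(7)+hi=4(66)=73
lo=1(13)+hi=4(66)=79
lo=2(17)+hi=4(66)=83
lo=3(43)+hi=4(66)=109

No pair found


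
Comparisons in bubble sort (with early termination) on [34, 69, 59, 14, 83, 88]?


Algorithm: bubble sort (with early termination)
Input: [34, 69, 59, 14, 83, 88]
Sorted: [14, 34, 59, 69, 83, 88]

14


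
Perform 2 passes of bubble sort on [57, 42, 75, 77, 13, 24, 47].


Initial: [57, 42, 75, 77, 13, 24, 47]
Pass 1: [42, 57, 75, 13, 24, 47, 77] (4 swaps)
Pass 2: [42, 57, 13, 24, 47, 75, 77] (3 swaps)

After 2 passes: [42, 57, 13, 24, 47, 75, 77]


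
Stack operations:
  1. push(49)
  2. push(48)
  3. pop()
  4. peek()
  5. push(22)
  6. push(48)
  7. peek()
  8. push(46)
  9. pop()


push(49) -> [49]
push(48) -> [49, 48]
pop()->48, [49]
peek()->49
push(22) -> [49, 22]
push(48) -> [49, 22, 48]
peek()->48
push(46) -> [49, 22, 48, 46]
pop()->46, [49, 22, 48]

Final stack: [49, 22, 48]


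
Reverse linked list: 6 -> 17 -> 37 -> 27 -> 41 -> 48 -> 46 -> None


Step 1: curr=6, set curr.next=prev(None) | reversed so far: 6
Step 2: curr=17, set curr.next=prev(6) | reversed so far: 17 -> 6
Step 3: curr=37, set curr.next=prev(17) | reversed so far: 37 -> 17 -> 6
Step 4: curr=27, set curr.next=prev(37) | reversed so far: 27 -> 37 -> 17 -> 6
Step 5: curr=41, set curr.next=prev(27) | reversed so far: 41 -> 27 -> 37 -> 17 -> 6
Step 6: curr=48, set curr.next=prev(41) | reversed so far: 48 -> 41 -> 27 -> 37 -> 17 -> 6
Step 7: curr=46, set curr.next=prev(48) | reversed so far: 46 -> 48 -> 41 -> 27 -> 37 -> 17 -> 6

46 -> 48 -> 41 -> 27 -> 37 -> 17 -> 6 -> None


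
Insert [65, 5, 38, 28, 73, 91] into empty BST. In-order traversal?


Insert 65: root
Insert 5: L from 65
Insert 38: L from 65 -> R from 5
Insert 28: L from 65 -> R from 5 -> L from 38
Insert 73: R from 65
Insert 91: R from 65 -> R from 73

In-order: [5, 28, 38, 65, 73, 91]


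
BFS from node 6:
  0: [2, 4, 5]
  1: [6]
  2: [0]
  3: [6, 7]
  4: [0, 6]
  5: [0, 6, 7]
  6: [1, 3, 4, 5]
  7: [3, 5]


Visit 6, enqueue [1, 3, 4, 5]
Visit 1, enqueue []
Visit 3, enqueue [7]
Visit 4, enqueue [0]
Visit 5, enqueue []
Visit 7, enqueue []
Visit 0, enqueue [2]
Visit 2, enqueue []

BFS order: [6, 1, 3, 4, 5, 7, 0, 2]


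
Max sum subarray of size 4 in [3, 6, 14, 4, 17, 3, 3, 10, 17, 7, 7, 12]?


[0:4]: 27
[1:5]: 41
[2:6]: 38
[3:7]: 27
[4:8]: 33
[5:9]: 33
[6:10]: 37
[7:11]: 41
[8:12]: 43

Max: 43 at [8:12]


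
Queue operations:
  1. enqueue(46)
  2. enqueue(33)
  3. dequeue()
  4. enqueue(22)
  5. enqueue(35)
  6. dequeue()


enqueue(46) -> [46]
enqueue(33) -> [46, 33]
dequeue()->46, [33]
enqueue(22) -> [33, 22]
enqueue(35) -> [33, 22, 35]
dequeue()->33, [22, 35]

Final queue: [22, 35]


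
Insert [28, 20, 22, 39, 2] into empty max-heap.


Insert 28: [28]
Insert 20: [28, 20]
Insert 22: [28, 20, 22]
Insert 39: [39, 28, 22, 20]
Insert 2: [39, 28, 22, 20, 2]

Final heap: [39, 28, 22, 20, 2]


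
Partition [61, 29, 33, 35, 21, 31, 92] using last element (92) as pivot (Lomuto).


Pivot: 92
  61 <= 92: advance i (no swap)
  29 <= 92: advance i (no swap)
  33 <= 92: advance i (no swap)
  35 <= 92: advance i (no swap)
  21 <= 92: advance i (no swap)
  31 <= 92: advance i (no swap)
Place pivot at 6: [61, 29, 33, 35, 21, 31, 92]

Partitioned: [61, 29, 33, 35, 21, 31, 92]


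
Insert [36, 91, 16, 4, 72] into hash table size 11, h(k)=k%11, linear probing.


Insert 36: h=3 -> slot 3
Insert 91: h=3, 1 probes -> slot 4
Insert 16: h=5 -> slot 5
Insert 4: h=4, 2 probes -> slot 6
Insert 72: h=6, 1 probes -> slot 7

Table: [None, None, None, 36, 91, 16, 4, 72, None, None, None]


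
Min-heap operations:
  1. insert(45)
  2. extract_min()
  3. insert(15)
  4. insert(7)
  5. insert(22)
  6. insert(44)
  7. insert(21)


insert(45) -> [45]
extract_min()->45, []
insert(15) -> [15]
insert(7) -> [7, 15]
insert(22) -> [7, 15, 22]
insert(44) -> [7, 15, 22, 44]
insert(21) -> [7, 15, 22, 44, 21]

Final heap: [7, 15, 22, 44, 21]


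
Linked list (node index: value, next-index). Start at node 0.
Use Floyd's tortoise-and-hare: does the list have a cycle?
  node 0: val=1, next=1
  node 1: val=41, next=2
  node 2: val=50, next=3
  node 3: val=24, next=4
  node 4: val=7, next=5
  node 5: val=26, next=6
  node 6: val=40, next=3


Floyd's tortoise (slow, +1) and hare (fast, +2):
  init: slow=0, fast=0
  step 1: slow=1, fast=2
  step 2: slow=2, fast=4
  step 3: slow=3, fast=6
  step 4: slow=4, fast=4
  slow == fast at node 4: cycle detected

Cycle: yes


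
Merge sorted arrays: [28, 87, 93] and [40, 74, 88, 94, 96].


Take 28 from A
Take 40 from B
Take 74 from B
Take 87 from A
Take 88 from B
Take 93 from A

Merged: [28, 40, 74, 87, 88, 93, 94, 96]


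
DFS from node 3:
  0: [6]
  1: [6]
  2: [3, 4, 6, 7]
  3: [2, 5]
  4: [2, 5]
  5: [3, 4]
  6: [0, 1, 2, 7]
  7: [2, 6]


Visit 3, push [5, 2]
Visit 2, push [7, 6, 4]
Visit 4, push [5]
Visit 5, push []
Visit 6, push [7, 1, 0]
Visit 0, push []
Visit 1, push []
Visit 7, push []

DFS order: [3, 2, 4, 5, 6, 0, 1, 7]


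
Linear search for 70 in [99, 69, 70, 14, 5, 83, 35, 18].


i=0: 99!=70
i=1: 69!=70
i=2: 70==70 found!

Found at 2, 3 comps


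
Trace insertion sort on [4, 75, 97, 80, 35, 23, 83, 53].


Initial: [4, 75, 97, 80, 35, 23, 83, 53]
Insert 75: [4, 75, 97, 80, 35, 23, 83, 53]
Insert 97: [4, 75, 97, 80, 35, 23, 83, 53]
Insert 80: [4, 75, 80, 97, 35, 23, 83, 53]
Insert 35: [4, 35, 75, 80, 97, 23, 83, 53]
Insert 23: [4, 23, 35, 75, 80, 97, 83, 53]
Insert 83: [4, 23, 35, 75, 80, 83, 97, 53]
Insert 53: [4, 23, 35, 53, 75, 80, 83, 97]

Sorted: [4, 23, 35, 53, 75, 80, 83, 97]


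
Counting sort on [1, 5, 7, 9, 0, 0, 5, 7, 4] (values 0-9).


Input: [1, 5, 7, 9, 0, 0, 5, 7, 4]
Counts: [2, 1, 0, 0, 1, 2, 0, 2, 0, 1]

Sorted: [0, 0, 1, 4, 5, 5, 7, 7, 9]


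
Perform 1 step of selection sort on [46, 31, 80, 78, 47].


Initial: [46, 31, 80, 78, 47]
Step 1: min=31 at 1
  Swap: [31, 46, 80, 78, 47]

After 1 step: [31, 46, 80, 78, 47]


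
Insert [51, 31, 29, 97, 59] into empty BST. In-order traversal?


Insert 51: root
Insert 31: L from 51
Insert 29: L from 51 -> L from 31
Insert 97: R from 51
Insert 59: R from 51 -> L from 97

In-order: [29, 31, 51, 59, 97]


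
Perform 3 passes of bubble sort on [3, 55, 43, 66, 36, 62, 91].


Initial: [3, 55, 43, 66, 36, 62, 91]
Pass 1: [3, 43, 55, 36, 62, 66, 91] (3 swaps)
Pass 2: [3, 43, 36, 55, 62, 66, 91] (1 swaps)
Pass 3: [3, 36, 43, 55, 62, 66, 91] (1 swaps)

After 3 passes: [3, 36, 43, 55, 62, 66, 91]


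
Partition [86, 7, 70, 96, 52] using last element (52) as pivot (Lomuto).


Pivot: 52
  7 <= 52: swap -> [7, 86, 70, 96, 52]
Place pivot at 1: [7, 52, 70, 96, 86]

Partitioned: [7, 52, 70, 96, 86]


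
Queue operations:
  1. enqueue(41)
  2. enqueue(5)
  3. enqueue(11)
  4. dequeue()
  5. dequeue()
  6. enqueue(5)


enqueue(41) -> [41]
enqueue(5) -> [41, 5]
enqueue(11) -> [41, 5, 11]
dequeue()->41, [5, 11]
dequeue()->5, [11]
enqueue(5) -> [11, 5]

Final queue: [11, 5]


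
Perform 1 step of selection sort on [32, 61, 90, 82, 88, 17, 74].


Initial: [32, 61, 90, 82, 88, 17, 74]
Step 1: min=17 at 5
  Swap: [17, 61, 90, 82, 88, 32, 74]

After 1 step: [17, 61, 90, 82, 88, 32, 74]


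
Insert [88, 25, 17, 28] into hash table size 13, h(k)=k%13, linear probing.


Insert 88: h=10 -> slot 10
Insert 25: h=12 -> slot 12
Insert 17: h=4 -> slot 4
Insert 28: h=2 -> slot 2

Table: [None, None, 28, None, 17, None, None, None, None, None, 88, None, 25]


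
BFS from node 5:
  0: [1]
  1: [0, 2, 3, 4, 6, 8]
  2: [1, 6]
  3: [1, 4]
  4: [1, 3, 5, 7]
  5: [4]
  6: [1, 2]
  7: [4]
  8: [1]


Visit 5, enqueue [4]
Visit 4, enqueue [1, 3, 7]
Visit 1, enqueue [0, 2, 6, 8]
Visit 3, enqueue []
Visit 7, enqueue []
Visit 0, enqueue []
Visit 2, enqueue []
Visit 6, enqueue []
Visit 8, enqueue []

BFS order: [5, 4, 1, 3, 7, 0, 2, 6, 8]


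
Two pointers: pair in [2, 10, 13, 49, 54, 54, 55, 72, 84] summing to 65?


lo=0(2)+hi=8(84)=86
lo=0(2)+hi=7(72)=74
lo=0(2)+hi=6(55)=57
lo=1(10)+hi=6(55)=65

Yes: 10+55=65


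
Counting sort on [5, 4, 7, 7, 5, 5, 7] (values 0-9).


Input: [5, 4, 7, 7, 5, 5, 7]
Counts: [0, 0, 0, 0, 1, 3, 0, 3, 0, 0]

Sorted: [4, 5, 5, 5, 7, 7, 7]


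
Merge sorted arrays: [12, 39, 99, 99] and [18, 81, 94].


Take 12 from A
Take 18 from B
Take 39 from A
Take 81 from B
Take 94 from B

Merged: [12, 18, 39, 81, 94, 99, 99]


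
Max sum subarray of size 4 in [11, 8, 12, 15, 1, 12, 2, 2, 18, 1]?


[0:4]: 46
[1:5]: 36
[2:6]: 40
[3:7]: 30
[4:8]: 17
[5:9]: 34
[6:10]: 23

Max: 46 at [0:4]


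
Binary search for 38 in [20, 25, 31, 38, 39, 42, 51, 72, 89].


Step 1: lo=0, hi=8, mid=4, val=39
Step 2: lo=0, hi=3, mid=1, val=25
Step 3: lo=2, hi=3, mid=2, val=31
Step 4: lo=3, hi=3, mid=3, val=38

Found at index 3


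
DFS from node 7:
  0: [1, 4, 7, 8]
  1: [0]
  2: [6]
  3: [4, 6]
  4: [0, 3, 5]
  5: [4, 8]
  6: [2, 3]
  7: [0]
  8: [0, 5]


Visit 7, push [0]
Visit 0, push [8, 4, 1]
Visit 1, push []
Visit 4, push [5, 3]
Visit 3, push [6]
Visit 6, push [2]
Visit 2, push []
Visit 5, push [8]
Visit 8, push []

DFS order: [7, 0, 1, 4, 3, 6, 2, 5, 8]


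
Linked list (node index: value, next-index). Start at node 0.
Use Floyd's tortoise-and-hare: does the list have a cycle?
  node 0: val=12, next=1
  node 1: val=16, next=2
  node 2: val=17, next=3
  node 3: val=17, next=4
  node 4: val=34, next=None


Floyd's tortoise (slow, +1) and hare (fast, +2):
  init: slow=0, fast=0
  step 1: slow=1, fast=2
  step 2: slow=2, fast=4
  step 3: fast -> None, no cycle

Cycle: no


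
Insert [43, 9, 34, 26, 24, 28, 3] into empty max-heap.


Insert 43: [43]
Insert 9: [43, 9]
Insert 34: [43, 9, 34]
Insert 26: [43, 26, 34, 9]
Insert 24: [43, 26, 34, 9, 24]
Insert 28: [43, 26, 34, 9, 24, 28]
Insert 3: [43, 26, 34, 9, 24, 28, 3]

Final heap: [43, 26, 34, 9, 24, 28, 3]


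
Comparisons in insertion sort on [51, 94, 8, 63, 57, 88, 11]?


Algorithm: insertion sort
Input: [51, 94, 8, 63, 57, 88, 11]
Sorted: [8, 11, 51, 57, 63, 88, 94]

16


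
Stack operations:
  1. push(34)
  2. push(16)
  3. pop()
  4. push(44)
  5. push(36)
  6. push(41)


push(34) -> [34]
push(16) -> [34, 16]
pop()->16, [34]
push(44) -> [34, 44]
push(36) -> [34, 44, 36]
push(41) -> [34, 44, 36, 41]

Final stack: [34, 44, 36, 41]


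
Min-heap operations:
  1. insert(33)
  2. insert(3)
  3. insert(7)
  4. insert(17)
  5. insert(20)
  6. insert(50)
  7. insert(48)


insert(33) -> [33]
insert(3) -> [3, 33]
insert(7) -> [3, 33, 7]
insert(17) -> [3, 17, 7, 33]
insert(20) -> [3, 17, 7, 33, 20]
insert(50) -> [3, 17, 7, 33, 20, 50]
insert(48) -> [3, 17, 7, 33, 20, 50, 48]

Final heap: [3, 17, 7, 33, 20, 50, 48]
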